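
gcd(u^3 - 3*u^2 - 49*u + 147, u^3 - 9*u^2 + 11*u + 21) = u^2 - 10*u + 21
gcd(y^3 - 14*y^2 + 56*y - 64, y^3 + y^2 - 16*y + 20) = y - 2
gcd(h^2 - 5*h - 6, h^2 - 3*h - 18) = h - 6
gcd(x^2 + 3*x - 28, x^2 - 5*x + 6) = 1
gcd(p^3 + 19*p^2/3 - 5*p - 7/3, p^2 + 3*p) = 1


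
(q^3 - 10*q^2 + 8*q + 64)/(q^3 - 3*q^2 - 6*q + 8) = (q - 8)/(q - 1)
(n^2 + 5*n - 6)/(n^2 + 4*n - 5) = (n + 6)/(n + 5)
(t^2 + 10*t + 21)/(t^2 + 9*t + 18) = (t + 7)/(t + 6)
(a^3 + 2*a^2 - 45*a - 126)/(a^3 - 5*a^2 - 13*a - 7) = (a^2 + 9*a + 18)/(a^2 + 2*a + 1)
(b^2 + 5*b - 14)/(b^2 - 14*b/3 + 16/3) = 3*(b + 7)/(3*b - 8)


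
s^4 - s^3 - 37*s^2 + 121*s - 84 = (s - 4)*(s - 3)*(s - 1)*(s + 7)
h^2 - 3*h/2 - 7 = (h - 7/2)*(h + 2)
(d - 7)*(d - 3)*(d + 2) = d^3 - 8*d^2 + d + 42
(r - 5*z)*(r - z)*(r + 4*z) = r^3 - 2*r^2*z - 19*r*z^2 + 20*z^3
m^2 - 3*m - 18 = (m - 6)*(m + 3)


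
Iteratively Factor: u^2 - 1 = (u + 1)*(u - 1)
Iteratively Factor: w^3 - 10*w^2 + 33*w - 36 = (w - 3)*(w^2 - 7*w + 12) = (w - 4)*(w - 3)*(w - 3)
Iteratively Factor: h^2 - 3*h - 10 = (h + 2)*(h - 5)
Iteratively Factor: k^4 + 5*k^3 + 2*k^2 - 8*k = (k + 4)*(k^3 + k^2 - 2*k) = (k + 2)*(k + 4)*(k^2 - k) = k*(k + 2)*(k + 4)*(k - 1)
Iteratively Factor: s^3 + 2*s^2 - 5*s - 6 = (s + 1)*(s^2 + s - 6) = (s - 2)*(s + 1)*(s + 3)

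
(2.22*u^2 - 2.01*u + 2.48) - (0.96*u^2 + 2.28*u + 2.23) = 1.26*u^2 - 4.29*u + 0.25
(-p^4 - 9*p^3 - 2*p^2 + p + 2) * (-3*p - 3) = 3*p^5 + 30*p^4 + 33*p^3 + 3*p^2 - 9*p - 6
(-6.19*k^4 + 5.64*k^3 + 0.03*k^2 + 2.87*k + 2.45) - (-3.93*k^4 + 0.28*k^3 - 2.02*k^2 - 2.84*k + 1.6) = -2.26*k^4 + 5.36*k^3 + 2.05*k^2 + 5.71*k + 0.85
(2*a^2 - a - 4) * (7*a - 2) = 14*a^3 - 11*a^2 - 26*a + 8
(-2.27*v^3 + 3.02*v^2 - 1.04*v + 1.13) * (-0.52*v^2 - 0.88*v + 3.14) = 1.1804*v^5 + 0.4272*v^4 - 9.2446*v^3 + 9.8104*v^2 - 4.26*v + 3.5482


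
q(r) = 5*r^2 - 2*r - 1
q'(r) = 10*r - 2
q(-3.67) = 73.68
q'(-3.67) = -38.70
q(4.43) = 88.26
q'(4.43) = 42.30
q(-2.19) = 27.36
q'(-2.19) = -23.90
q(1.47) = 6.86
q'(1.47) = 12.70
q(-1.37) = 11.12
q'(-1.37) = -15.70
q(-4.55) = 111.61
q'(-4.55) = -47.50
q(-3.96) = 85.33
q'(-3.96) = -41.60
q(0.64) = -0.23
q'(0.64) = 4.40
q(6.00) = 167.00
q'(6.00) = 58.00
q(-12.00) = 743.00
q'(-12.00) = -122.00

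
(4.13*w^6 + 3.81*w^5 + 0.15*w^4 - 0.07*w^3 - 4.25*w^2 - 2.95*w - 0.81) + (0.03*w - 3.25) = 4.13*w^6 + 3.81*w^5 + 0.15*w^4 - 0.07*w^3 - 4.25*w^2 - 2.92*w - 4.06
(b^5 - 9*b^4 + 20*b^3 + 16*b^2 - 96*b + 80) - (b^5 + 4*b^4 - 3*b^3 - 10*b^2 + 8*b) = -13*b^4 + 23*b^3 + 26*b^2 - 104*b + 80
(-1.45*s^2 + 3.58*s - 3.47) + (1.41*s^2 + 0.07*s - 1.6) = -0.04*s^2 + 3.65*s - 5.07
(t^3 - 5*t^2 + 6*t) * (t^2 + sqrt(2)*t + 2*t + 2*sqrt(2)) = t^5 - 3*t^4 + sqrt(2)*t^4 - 3*sqrt(2)*t^3 - 4*t^3 - 4*sqrt(2)*t^2 + 12*t^2 + 12*sqrt(2)*t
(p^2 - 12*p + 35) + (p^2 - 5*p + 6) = 2*p^2 - 17*p + 41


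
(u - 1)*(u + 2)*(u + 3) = u^3 + 4*u^2 + u - 6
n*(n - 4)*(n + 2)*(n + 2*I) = n^4 - 2*n^3 + 2*I*n^3 - 8*n^2 - 4*I*n^2 - 16*I*n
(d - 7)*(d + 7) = d^2 - 49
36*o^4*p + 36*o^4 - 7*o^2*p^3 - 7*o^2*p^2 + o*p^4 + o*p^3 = (-6*o + p)*(-3*o + p)*(2*o + p)*(o*p + o)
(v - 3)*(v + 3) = v^2 - 9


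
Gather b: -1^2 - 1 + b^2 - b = b^2 - b - 2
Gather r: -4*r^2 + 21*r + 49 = -4*r^2 + 21*r + 49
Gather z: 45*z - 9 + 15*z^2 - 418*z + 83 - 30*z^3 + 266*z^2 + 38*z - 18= -30*z^3 + 281*z^2 - 335*z + 56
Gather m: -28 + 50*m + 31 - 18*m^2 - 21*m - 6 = -18*m^2 + 29*m - 3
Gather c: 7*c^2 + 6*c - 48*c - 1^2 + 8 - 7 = 7*c^2 - 42*c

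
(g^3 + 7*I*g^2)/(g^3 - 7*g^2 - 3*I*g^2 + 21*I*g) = g*(g + 7*I)/(g^2 - 7*g - 3*I*g + 21*I)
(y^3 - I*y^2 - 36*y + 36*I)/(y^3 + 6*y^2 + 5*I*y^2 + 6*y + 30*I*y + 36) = (y - 6)/(y + 6*I)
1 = 1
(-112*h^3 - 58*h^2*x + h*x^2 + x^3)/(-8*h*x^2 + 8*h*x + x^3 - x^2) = (14*h^2 + 9*h*x + x^2)/(x*(x - 1))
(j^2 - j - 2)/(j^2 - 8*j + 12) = (j + 1)/(j - 6)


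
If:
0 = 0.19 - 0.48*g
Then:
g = 0.40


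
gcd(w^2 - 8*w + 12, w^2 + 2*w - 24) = 1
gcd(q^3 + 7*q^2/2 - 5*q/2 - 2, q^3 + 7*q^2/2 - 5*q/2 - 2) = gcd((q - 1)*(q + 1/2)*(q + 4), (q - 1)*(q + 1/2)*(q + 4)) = q^3 + 7*q^2/2 - 5*q/2 - 2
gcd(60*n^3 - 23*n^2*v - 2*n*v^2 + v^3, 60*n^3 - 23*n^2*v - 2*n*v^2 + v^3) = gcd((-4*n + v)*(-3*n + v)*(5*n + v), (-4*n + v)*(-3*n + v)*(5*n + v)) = 60*n^3 - 23*n^2*v - 2*n*v^2 + v^3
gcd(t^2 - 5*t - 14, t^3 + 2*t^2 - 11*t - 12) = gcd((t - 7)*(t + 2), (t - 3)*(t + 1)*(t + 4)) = 1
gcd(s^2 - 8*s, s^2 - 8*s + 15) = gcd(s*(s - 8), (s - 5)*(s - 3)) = 1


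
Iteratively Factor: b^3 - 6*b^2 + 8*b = (b)*(b^2 - 6*b + 8) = b*(b - 2)*(b - 4)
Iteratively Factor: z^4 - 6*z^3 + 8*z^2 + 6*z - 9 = (z - 1)*(z^3 - 5*z^2 + 3*z + 9) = (z - 3)*(z - 1)*(z^2 - 2*z - 3) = (z - 3)*(z - 1)*(z + 1)*(z - 3)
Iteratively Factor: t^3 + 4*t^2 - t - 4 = (t + 1)*(t^2 + 3*t - 4) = (t - 1)*(t + 1)*(t + 4)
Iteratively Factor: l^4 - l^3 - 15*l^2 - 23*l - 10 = (l + 1)*(l^3 - 2*l^2 - 13*l - 10) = (l + 1)^2*(l^2 - 3*l - 10) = (l - 5)*(l + 1)^2*(l + 2)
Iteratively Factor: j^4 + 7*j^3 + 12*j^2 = (j)*(j^3 + 7*j^2 + 12*j) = j*(j + 4)*(j^2 + 3*j) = j^2*(j + 4)*(j + 3)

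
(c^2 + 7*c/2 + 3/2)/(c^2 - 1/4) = 2*(c + 3)/(2*c - 1)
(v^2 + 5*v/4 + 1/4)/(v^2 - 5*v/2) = (4*v^2 + 5*v + 1)/(2*v*(2*v - 5))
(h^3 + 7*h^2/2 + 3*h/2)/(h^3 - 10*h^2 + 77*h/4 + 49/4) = 2*h*(h + 3)/(2*h^2 - 21*h + 49)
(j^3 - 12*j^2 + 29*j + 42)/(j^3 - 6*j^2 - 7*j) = (j - 6)/j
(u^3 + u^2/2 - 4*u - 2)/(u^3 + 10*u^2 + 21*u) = (u^3 + u^2/2 - 4*u - 2)/(u*(u^2 + 10*u + 21))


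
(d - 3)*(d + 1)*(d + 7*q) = d^3 + 7*d^2*q - 2*d^2 - 14*d*q - 3*d - 21*q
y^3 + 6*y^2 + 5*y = y*(y + 1)*(y + 5)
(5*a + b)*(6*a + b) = 30*a^2 + 11*a*b + b^2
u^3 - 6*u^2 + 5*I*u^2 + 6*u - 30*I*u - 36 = (u - 6)*(u - I)*(u + 6*I)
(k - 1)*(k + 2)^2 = k^3 + 3*k^2 - 4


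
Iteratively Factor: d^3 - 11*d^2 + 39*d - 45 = (d - 3)*(d^2 - 8*d + 15) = (d - 5)*(d - 3)*(d - 3)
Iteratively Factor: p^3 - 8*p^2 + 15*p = (p)*(p^2 - 8*p + 15) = p*(p - 5)*(p - 3)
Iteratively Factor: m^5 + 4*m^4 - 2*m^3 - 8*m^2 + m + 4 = (m + 1)*(m^4 + 3*m^3 - 5*m^2 - 3*m + 4) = (m + 1)^2*(m^3 + 2*m^2 - 7*m + 4) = (m + 1)^2*(m + 4)*(m^2 - 2*m + 1) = (m - 1)*(m + 1)^2*(m + 4)*(m - 1)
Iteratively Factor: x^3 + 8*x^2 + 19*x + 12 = (x + 4)*(x^2 + 4*x + 3) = (x + 3)*(x + 4)*(x + 1)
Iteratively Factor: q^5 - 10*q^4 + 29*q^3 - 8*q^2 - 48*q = (q - 4)*(q^4 - 6*q^3 + 5*q^2 + 12*q) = (q - 4)*(q + 1)*(q^3 - 7*q^2 + 12*q) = q*(q - 4)*(q + 1)*(q^2 - 7*q + 12) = q*(q - 4)^2*(q + 1)*(q - 3)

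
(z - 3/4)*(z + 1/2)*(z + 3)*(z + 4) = z^4 + 27*z^3/4 + 79*z^2/8 - 45*z/8 - 9/2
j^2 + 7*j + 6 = (j + 1)*(j + 6)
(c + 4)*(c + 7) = c^2 + 11*c + 28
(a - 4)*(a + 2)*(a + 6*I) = a^3 - 2*a^2 + 6*I*a^2 - 8*a - 12*I*a - 48*I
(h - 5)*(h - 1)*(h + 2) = h^3 - 4*h^2 - 7*h + 10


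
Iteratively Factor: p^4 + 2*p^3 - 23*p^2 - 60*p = (p + 4)*(p^3 - 2*p^2 - 15*p) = p*(p + 4)*(p^2 - 2*p - 15) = p*(p - 5)*(p + 4)*(p + 3)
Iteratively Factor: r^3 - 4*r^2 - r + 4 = (r - 4)*(r^2 - 1) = (r - 4)*(r - 1)*(r + 1)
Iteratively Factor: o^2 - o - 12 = (o + 3)*(o - 4)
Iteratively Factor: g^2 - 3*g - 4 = (g + 1)*(g - 4)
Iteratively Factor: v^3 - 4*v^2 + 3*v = (v)*(v^2 - 4*v + 3) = v*(v - 3)*(v - 1)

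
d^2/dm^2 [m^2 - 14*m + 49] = 2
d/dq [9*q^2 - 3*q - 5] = 18*q - 3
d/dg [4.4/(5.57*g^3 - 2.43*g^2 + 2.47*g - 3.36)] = (-73.524*g^2 + 21.384*g - 10.868)/(5.57*g^3 - 2.43*g^2 + 2.47*g - 3.36)^2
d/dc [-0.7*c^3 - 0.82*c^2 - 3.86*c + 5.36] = -2.1*c^2 - 1.64*c - 3.86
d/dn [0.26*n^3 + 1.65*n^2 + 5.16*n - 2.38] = 0.78*n^2 + 3.3*n + 5.16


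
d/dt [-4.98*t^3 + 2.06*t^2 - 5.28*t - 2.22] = -14.94*t^2 + 4.12*t - 5.28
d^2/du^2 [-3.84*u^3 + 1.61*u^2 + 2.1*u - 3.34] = 3.22 - 23.04*u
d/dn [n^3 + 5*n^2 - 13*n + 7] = 3*n^2 + 10*n - 13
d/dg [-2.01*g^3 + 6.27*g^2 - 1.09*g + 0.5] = -6.03*g^2 + 12.54*g - 1.09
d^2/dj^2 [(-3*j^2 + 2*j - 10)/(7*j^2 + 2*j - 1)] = 2*(140*j^3 - 1533*j^2 - 378*j - 109)/(343*j^6 + 294*j^5 - 63*j^4 - 76*j^3 + 9*j^2 + 6*j - 1)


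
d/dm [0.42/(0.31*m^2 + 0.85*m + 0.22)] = (-0.2604*m - 0.357)/(0.31*m^2 + 0.85*m + 0.22)^2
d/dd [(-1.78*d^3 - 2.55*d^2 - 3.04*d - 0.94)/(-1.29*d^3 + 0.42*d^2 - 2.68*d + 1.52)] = (-4.0371*d^4 + 1.6976*d^3 - 3.6438*d^2 - 6.9624*d - 7.14)/(1.6641*d^6 - 1.0836*d^5 + 7.0908*d^4 - 6.1728*d^3 + 8.4592*d^2 - 8.1472*d + 2.3104)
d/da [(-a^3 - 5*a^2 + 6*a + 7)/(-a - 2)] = (2*a^3 + 11*a^2 + 20*a - 5)/(a^2 + 4*a + 4)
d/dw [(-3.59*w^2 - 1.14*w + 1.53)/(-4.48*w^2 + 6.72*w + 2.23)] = (-29.232*w^2 - 2.30259999999999*w - 12.8238)/(20.0704*w^4 - 60.2112*w^3 + 25.1776*w^2 + 29.9712*w + 4.9729)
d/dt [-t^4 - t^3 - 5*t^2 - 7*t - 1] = -4*t^3 - 3*t^2 - 10*t - 7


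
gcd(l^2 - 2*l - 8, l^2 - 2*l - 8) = l^2 - 2*l - 8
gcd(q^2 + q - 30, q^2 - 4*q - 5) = q - 5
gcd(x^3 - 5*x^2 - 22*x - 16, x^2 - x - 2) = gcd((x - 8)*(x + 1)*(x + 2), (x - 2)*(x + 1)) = x + 1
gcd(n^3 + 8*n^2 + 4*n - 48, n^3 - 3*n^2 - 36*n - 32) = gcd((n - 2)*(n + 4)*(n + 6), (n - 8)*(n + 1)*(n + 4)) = n + 4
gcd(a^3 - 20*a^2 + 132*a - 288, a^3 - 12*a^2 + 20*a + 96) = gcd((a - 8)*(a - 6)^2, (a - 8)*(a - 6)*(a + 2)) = a^2 - 14*a + 48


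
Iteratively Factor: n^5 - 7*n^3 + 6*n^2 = (n - 1)*(n^4 + n^3 - 6*n^2) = n*(n - 1)*(n^3 + n^2 - 6*n) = n^2*(n - 1)*(n^2 + n - 6) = n^2*(n - 2)*(n - 1)*(n + 3)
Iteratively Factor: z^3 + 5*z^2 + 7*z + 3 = (z + 3)*(z^2 + 2*z + 1) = (z + 1)*(z + 3)*(z + 1)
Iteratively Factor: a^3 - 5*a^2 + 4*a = (a - 1)*(a^2 - 4*a) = a*(a - 1)*(a - 4)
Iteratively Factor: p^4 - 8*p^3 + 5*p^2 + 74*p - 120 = (p - 5)*(p^3 - 3*p^2 - 10*p + 24) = (p - 5)*(p - 4)*(p^2 + p - 6) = (p - 5)*(p - 4)*(p - 2)*(p + 3)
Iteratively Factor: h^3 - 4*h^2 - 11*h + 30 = (h + 3)*(h^2 - 7*h + 10) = (h - 2)*(h + 3)*(h - 5)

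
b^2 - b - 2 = (b - 2)*(b + 1)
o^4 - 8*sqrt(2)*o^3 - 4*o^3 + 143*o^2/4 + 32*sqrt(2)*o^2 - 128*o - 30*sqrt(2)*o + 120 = (o - 5/2)*(o - 3/2)*(o - 4*sqrt(2))^2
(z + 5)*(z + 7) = z^2 + 12*z + 35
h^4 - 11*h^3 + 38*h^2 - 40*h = h*(h - 5)*(h - 4)*(h - 2)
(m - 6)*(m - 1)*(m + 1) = m^3 - 6*m^2 - m + 6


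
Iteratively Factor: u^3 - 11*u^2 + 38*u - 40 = (u - 5)*(u^2 - 6*u + 8) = (u - 5)*(u - 4)*(u - 2)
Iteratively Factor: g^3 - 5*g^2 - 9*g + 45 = (g - 3)*(g^2 - 2*g - 15) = (g - 5)*(g - 3)*(g + 3)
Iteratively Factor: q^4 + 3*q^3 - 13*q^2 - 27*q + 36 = (q + 3)*(q^3 - 13*q + 12) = (q + 3)*(q + 4)*(q^2 - 4*q + 3) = (q - 3)*(q + 3)*(q + 4)*(q - 1)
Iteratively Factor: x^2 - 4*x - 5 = (x - 5)*(x + 1)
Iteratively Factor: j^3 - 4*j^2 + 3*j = (j - 1)*(j^2 - 3*j) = j*(j - 1)*(j - 3)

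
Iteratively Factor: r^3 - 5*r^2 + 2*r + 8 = (r - 4)*(r^2 - r - 2) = (r - 4)*(r + 1)*(r - 2)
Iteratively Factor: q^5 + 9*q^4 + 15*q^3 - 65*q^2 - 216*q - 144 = (q + 1)*(q^4 + 8*q^3 + 7*q^2 - 72*q - 144) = (q + 1)*(q + 4)*(q^3 + 4*q^2 - 9*q - 36) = (q - 3)*(q + 1)*(q + 4)*(q^2 + 7*q + 12) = (q - 3)*(q + 1)*(q + 4)^2*(q + 3)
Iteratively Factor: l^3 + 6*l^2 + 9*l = (l + 3)*(l^2 + 3*l) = (l + 3)^2*(l)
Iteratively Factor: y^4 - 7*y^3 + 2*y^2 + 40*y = (y)*(y^3 - 7*y^2 + 2*y + 40) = y*(y + 2)*(y^2 - 9*y + 20) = y*(y - 4)*(y + 2)*(y - 5)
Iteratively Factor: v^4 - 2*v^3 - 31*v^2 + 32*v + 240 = (v - 5)*(v^3 + 3*v^2 - 16*v - 48) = (v - 5)*(v + 4)*(v^2 - v - 12) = (v - 5)*(v + 3)*(v + 4)*(v - 4)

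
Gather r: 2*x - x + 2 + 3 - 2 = x + 3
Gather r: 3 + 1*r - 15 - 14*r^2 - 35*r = -14*r^2 - 34*r - 12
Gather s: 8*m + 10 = 8*m + 10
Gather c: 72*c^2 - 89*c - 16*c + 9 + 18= 72*c^2 - 105*c + 27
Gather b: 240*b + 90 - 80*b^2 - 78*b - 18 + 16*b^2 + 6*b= -64*b^2 + 168*b + 72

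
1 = 1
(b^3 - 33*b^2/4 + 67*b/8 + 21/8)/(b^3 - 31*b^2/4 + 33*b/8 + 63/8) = (4*b + 1)/(4*b + 3)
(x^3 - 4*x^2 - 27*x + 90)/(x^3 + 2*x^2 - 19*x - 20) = (x^2 - 9*x + 18)/(x^2 - 3*x - 4)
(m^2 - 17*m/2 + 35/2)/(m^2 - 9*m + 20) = (m - 7/2)/(m - 4)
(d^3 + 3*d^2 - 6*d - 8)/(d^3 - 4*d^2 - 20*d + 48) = (d + 1)/(d - 6)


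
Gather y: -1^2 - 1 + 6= 4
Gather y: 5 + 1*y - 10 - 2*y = -y - 5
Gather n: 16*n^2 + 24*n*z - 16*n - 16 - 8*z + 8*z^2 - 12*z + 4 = 16*n^2 + n*(24*z - 16) + 8*z^2 - 20*z - 12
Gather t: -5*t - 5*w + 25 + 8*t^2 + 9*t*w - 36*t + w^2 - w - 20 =8*t^2 + t*(9*w - 41) + w^2 - 6*w + 5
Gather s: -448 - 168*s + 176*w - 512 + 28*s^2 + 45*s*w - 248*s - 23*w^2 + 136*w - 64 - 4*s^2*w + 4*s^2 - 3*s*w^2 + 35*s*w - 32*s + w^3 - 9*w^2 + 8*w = s^2*(32 - 4*w) + s*(-3*w^2 + 80*w - 448) + w^3 - 32*w^2 + 320*w - 1024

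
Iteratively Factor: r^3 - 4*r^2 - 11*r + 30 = (r - 2)*(r^2 - 2*r - 15) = (r - 5)*(r - 2)*(r + 3)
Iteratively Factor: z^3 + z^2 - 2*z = (z)*(z^2 + z - 2) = z*(z - 1)*(z + 2)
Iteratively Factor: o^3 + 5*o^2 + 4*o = (o + 4)*(o^2 + o) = (o + 1)*(o + 4)*(o)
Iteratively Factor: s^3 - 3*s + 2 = (s - 1)*(s^2 + s - 2) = (s - 1)*(s + 2)*(s - 1)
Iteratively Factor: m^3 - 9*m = (m)*(m^2 - 9) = m*(m + 3)*(m - 3)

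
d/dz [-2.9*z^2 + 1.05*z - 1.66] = 1.05 - 5.8*z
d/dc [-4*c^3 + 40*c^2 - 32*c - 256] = -12*c^2 + 80*c - 32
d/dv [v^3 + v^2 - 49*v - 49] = 3*v^2 + 2*v - 49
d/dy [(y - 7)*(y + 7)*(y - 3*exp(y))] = -3*y^2*exp(y) + 3*y^2 - 6*y*exp(y) + 147*exp(y) - 49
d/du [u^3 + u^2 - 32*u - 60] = 3*u^2 + 2*u - 32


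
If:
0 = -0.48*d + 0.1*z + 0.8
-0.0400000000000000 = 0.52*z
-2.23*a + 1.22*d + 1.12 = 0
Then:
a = 1.41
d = 1.65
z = -0.08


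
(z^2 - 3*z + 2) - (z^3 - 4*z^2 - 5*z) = -z^3 + 5*z^2 + 2*z + 2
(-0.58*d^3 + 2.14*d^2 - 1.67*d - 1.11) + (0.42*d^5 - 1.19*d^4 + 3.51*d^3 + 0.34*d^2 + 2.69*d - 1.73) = 0.42*d^5 - 1.19*d^4 + 2.93*d^3 + 2.48*d^2 + 1.02*d - 2.84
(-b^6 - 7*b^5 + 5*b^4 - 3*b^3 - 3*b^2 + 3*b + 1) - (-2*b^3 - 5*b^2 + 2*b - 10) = -b^6 - 7*b^5 + 5*b^4 - b^3 + 2*b^2 + b + 11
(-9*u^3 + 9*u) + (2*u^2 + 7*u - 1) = -9*u^3 + 2*u^2 + 16*u - 1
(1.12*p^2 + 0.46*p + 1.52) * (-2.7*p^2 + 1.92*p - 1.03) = -3.024*p^4 + 0.9084*p^3 - 4.3744*p^2 + 2.4446*p - 1.5656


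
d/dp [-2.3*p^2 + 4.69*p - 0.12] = 4.69 - 4.6*p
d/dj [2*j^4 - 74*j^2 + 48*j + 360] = 8*j^3 - 148*j + 48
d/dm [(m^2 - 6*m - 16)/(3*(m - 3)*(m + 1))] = 2*(2*m^2 + 13*m - 7)/(3*(m^4 - 4*m^3 - 2*m^2 + 12*m + 9))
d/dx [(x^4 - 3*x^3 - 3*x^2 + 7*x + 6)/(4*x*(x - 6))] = (2*x^5 - 21*x^4 + 36*x^3 + 11*x^2 - 12*x + 36)/(4*x^2*(x^2 - 12*x + 36))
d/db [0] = 0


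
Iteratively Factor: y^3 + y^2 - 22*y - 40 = (y - 5)*(y^2 + 6*y + 8) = (y - 5)*(y + 4)*(y + 2)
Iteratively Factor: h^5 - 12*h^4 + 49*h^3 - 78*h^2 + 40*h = (h - 2)*(h^4 - 10*h^3 + 29*h^2 - 20*h) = (h - 4)*(h - 2)*(h^3 - 6*h^2 + 5*h) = (h - 4)*(h - 2)*(h - 1)*(h^2 - 5*h) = (h - 5)*(h - 4)*(h - 2)*(h - 1)*(h)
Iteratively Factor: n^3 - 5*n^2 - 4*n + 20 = (n + 2)*(n^2 - 7*n + 10) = (n - 2)*(n + 2)*(n - 5)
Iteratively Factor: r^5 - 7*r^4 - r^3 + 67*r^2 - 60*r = (r + 3)*(r^4 - 10*r^3 + 29*r^2 - 20*r) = (r - 4)*(r + 3)*(r^3 - 6*r^2 + 5*r) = r*(r - 4)*(r + 3)*(r^2 - 6*r + 5) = r*(r - 4)*(r - 1)*(r + 3)*(r - 5)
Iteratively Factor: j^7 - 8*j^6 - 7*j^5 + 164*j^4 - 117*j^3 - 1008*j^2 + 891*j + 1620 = (j + 3)*(j^6 - 11*j^5 + 26*j^4 + 86*j^3 - 375*j^2 + 117*j + 540) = (j - 4)*(j + 3)*(j^5 - 7*j^4 - 2*j^3 + 78*j^2 - 63*j - 135) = (j - 5)*(j - 4)*(j + 3)*(j^4 - 2*j^3 - 12*j^2 + 18*j + 27) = (j - 5)*(j - 4)*(j - 3)*(j + 3)*(j^3 + j^2 - 9*j - 9) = (j - 5)*(j - 4)*(j - 3)^2*(j + 3)*(j^2 + 4*j + 3) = (j - 5)*(j - 4)*(j - 3)^2*(j + 3)^2*(j + 1)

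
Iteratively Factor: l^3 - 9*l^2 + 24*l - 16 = (l - 1)*(l^2 - 8*l + 16) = (l - 4)*(l - 1)*(l - 4)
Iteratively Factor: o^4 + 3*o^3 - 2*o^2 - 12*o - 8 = (o + 1)*(o^3 + 2*o^2 - 4*o - 8) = (o + 1)*(o + 2)*(o^2 - 4) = (o + 1)*(o + 2)^2*(o - 2)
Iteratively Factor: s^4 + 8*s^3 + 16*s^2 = (s)*(s^3 + 8*s^2 + 16*s) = s*(s + 4)*(s^2 + 4*s) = s*(s + 4)^2*(s)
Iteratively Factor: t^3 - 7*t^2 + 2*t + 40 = (t - 5)*(t^2 - 2*t - 8) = (t - 5)*(t + 2)*(t - 4)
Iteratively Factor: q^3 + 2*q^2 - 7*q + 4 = (q - 1)*(q^2 + 3*q - 4) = (q - 1)^2*(q + 4)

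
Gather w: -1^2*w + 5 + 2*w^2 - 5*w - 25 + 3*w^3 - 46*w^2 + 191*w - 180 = 3*w^3 - 44*w^2 + 185*w - 200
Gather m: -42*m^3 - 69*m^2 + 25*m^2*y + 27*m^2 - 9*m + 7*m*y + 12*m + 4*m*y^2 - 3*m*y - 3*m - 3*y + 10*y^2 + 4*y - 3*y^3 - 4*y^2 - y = -42*m^3 + m^2*(25*y - 42) + m*(4*y^2 + 4*y) - 3*y^3 + 6*y^2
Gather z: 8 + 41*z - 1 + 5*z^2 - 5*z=5*z^2 + 36*z + 7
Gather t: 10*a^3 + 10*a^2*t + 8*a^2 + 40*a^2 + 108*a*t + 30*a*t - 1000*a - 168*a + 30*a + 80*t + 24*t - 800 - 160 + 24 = 10*a^3 + 48*a^2 - 1138*a + t*(10*a^2 + 138*a + 104) - 936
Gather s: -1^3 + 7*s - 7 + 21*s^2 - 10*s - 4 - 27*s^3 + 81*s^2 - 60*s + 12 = -27*s^3 + 102*s^2 - 63*s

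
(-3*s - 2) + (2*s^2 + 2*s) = 2*s^2 - s - 2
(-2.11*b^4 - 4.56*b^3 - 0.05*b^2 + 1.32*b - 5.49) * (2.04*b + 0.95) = -4.3044*b^5 - 11.3069*b^4 - 4.434*b^3 + 2.6453*b^2 - 9.9456*b - 5.2155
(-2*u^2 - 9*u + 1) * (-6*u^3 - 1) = 12*u^5 + 54*u^4 - 6*u^3 + 2*u^2 + 9*u - 1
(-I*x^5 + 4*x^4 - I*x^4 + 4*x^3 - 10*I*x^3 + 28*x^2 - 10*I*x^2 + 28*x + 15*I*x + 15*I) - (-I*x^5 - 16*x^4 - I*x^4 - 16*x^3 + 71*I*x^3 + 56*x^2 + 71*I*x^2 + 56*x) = 20*x^4 + 20*x^3 - 81*I*x^3 - 28*x^2 - 81*I*x^2 - 28*x + 15*I*x + 15*I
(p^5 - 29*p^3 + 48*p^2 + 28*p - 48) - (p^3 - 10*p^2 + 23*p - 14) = p^5 - 30*p^3 + 58*p^2 + 5*p - 34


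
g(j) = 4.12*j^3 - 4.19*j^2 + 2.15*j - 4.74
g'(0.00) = 2.15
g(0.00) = -4.74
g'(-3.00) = 138.53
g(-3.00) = -160.14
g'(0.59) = 1.51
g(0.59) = -4.08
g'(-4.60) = 302.24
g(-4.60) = -504.31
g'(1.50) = 17.39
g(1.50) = 2.96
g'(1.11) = 8.08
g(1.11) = -1.88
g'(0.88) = 4.35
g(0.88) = -3.29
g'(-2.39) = 92.78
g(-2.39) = -90.06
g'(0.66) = 2.00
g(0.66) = -3.96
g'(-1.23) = 31.16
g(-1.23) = -21.39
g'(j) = 12.36*j^2 - 8.38*j + 2.15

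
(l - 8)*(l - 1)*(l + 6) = l^3 - 3*l^2 - 46*l + 48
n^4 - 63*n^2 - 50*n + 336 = (n - 8)*(n - 2)*(n + 3)*(n + 7)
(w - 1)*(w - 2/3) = w^2 - 5*w/3 + 2/3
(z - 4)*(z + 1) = z^2 - 3*z - 4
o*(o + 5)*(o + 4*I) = o^3 + 5*o^2 + 4*I*o^2 + 20*I*o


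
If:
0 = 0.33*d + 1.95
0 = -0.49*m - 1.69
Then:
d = -5.91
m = -3.45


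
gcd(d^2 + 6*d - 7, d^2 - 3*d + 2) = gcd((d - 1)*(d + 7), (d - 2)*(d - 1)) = d - 1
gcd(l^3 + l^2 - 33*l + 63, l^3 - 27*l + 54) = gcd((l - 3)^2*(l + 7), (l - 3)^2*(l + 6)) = l^2 - 6*l + 9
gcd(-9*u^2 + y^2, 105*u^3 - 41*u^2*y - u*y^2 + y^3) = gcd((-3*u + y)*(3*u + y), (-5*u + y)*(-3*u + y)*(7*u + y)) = -3*u + y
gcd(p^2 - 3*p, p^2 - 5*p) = p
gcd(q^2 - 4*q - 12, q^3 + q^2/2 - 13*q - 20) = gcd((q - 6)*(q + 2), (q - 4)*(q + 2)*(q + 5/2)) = q + 2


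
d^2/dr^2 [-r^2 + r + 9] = -2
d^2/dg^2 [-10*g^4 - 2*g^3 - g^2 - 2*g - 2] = -120*g^2 - 12*g - 2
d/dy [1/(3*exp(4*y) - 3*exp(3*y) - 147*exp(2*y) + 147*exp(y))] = (-4*exp(3*y) + 3*exp(2*y) + 98*exp(y) - 49)*exp(-y)/(3*(exp(3*y) - exp(2*y) - 49*exp(y) + 49)^2)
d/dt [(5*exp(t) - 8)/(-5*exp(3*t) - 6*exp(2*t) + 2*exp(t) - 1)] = (50*exp(3*t) - 90*exp(2*t) - 96*exp(t) + 11)*exp(t)/(25*exp(6*t) + 60*exp(5*t) + 16*exp(4*t) - 14*exp(3*t) + 16*exp(2*t) - 4*exp(t) + 1)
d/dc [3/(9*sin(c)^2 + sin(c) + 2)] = -3*(18*sin(c) + 1)*cos(c)/(9*sin(c)^2 + sin(c) + 2)^2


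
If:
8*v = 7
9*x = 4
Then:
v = 7/8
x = 4/9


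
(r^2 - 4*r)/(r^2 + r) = (r - 4)/(r + 1)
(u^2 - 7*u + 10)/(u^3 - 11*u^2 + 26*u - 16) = (u - 5)/(u^2 - 9*u + 8)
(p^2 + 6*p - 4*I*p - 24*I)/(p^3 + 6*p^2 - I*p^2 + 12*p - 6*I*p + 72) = 1/(p + 3*I)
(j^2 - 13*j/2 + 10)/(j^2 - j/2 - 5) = (j - 4)/(j + 2)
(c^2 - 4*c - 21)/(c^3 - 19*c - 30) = (c - 7)/(c^2 - 3*c - 10)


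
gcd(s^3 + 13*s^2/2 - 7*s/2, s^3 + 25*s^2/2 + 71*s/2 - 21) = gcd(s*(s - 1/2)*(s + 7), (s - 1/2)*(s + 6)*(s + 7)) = s^2 + 13*s/2 - 7/2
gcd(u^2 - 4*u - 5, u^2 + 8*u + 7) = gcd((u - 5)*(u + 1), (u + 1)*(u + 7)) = u + 1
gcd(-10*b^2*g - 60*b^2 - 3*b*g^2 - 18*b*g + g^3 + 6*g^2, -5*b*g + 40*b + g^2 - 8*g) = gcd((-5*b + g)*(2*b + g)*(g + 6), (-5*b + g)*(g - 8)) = 5*b - g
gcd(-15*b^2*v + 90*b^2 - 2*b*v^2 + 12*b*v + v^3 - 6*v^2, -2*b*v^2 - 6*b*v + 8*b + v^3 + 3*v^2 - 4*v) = 1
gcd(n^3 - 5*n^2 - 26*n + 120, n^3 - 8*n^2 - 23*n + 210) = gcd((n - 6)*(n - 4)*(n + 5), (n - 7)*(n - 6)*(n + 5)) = n^2 - n - 30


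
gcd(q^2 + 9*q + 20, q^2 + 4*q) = q + 4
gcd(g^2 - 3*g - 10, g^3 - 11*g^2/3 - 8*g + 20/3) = g^2 - 3*g - 10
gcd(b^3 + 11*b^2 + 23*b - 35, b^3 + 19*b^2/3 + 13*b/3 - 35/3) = b^2 + 4*b - 5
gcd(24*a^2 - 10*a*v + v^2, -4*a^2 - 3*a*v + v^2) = -4*a + v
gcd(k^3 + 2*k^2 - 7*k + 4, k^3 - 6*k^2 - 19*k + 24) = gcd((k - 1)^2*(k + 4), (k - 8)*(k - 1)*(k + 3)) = k - 1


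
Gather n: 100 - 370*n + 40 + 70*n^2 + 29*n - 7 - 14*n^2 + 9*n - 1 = 56*n^2 - 332*n + 132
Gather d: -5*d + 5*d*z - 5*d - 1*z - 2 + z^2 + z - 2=d*(5*z - 10) + z^2 - 4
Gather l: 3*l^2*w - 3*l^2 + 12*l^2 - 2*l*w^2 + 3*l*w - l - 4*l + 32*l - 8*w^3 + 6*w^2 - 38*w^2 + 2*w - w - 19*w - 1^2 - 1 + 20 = l^2*(3*w + 9) + l*(-2*w^2 + 3*w + 27) - 8*w^3 - 32*w^2 - 18*w + 18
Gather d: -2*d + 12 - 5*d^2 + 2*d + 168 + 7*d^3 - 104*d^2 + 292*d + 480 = 7*d^3 - 109*d^2 + 292*d + 660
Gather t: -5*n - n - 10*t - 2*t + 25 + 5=-6*n - 12*t + 30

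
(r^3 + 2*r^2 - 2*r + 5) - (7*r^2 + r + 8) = r^3 - 5*r^2 - 3*r - 3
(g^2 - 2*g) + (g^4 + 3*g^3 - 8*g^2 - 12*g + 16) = g^4 + 3*g^3 - 7*g^2 - 14*g + 16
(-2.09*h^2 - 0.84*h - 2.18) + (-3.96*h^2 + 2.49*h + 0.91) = -6.05*h^2 + 1.65*h - 1.27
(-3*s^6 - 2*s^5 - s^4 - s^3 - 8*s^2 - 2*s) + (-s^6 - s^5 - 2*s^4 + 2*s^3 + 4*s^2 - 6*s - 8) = -4*s^6 - 3*s^5 - 3*s^4 + s^3 - 4*s^2 - 8*s - 8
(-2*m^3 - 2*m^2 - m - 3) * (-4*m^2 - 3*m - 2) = 8*m^5 + 14*m^4 + 14*m^3 + 19*m^2 + 11*m + 6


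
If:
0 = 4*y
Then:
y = 0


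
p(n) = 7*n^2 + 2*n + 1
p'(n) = 14*n + 2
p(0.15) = 1.46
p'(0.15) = 4.10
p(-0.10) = 0.87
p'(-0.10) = 0.60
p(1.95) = 31.52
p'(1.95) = 29.30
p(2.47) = 48.65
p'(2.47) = 36.58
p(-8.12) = 446.30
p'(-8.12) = -111.68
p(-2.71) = 46.99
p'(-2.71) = -35.94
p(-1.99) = 24.74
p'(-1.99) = -25.86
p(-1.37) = 11.40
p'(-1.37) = -17.18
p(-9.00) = 550.00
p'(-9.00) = -124.00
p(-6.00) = 241.00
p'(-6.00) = -82.00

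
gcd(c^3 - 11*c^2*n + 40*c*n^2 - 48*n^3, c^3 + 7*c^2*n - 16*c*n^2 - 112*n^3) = c - 4*n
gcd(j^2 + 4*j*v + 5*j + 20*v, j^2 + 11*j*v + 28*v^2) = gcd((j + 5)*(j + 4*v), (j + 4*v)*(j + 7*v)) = j + 4*v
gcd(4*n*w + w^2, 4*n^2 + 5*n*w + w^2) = 4*n + w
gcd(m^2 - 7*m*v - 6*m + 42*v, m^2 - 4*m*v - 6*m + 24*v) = m - 6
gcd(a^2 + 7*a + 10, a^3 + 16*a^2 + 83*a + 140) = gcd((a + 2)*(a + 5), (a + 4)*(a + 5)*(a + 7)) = a + 5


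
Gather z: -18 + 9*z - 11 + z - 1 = 10*z - 30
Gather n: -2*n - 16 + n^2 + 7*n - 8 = n^2 + 5*n - 24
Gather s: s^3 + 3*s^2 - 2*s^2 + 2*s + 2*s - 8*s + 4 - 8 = s^3 + s^2 - 4*s - 4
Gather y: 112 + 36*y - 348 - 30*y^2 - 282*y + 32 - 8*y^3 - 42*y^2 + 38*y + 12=-8*y^3 - 72*y^2 - 208*y - 192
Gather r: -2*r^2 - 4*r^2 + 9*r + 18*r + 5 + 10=-6*r^2 + 27*r + 15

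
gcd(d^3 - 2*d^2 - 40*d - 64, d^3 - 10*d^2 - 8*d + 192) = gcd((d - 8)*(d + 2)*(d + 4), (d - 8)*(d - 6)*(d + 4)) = d^2 - 4*d - 32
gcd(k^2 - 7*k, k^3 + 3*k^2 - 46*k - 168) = k - 7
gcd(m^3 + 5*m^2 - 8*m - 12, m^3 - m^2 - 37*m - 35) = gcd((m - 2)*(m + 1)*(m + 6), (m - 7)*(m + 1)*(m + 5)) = m + 1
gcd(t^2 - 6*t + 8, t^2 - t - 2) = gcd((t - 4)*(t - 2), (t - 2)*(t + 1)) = t - 2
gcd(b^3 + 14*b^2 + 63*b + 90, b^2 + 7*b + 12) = b + 3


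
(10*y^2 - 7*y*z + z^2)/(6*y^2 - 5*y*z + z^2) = (5*y - z)/(3*y - z)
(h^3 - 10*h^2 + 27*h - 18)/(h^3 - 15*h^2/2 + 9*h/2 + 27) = 2*(h - 1)/(2*h + 3)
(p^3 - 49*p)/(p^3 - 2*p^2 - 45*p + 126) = p*(p - 7)/(p^2 - 9*p + 18)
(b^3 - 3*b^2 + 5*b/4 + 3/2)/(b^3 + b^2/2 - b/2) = (4*b^3 - 12*b^2 + 5*b + 6)/(2*b*(2*b^2 + b - 1))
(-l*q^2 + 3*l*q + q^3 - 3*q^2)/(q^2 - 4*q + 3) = q*(-l + q)/(q - 1)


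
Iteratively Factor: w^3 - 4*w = (w + 2)*(w^2 - 2*w) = (w - 2)*(w + 2)*(w)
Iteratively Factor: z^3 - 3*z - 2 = (z + 1)*(z^2 - z - 2) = (z + 1)^2*(z - 2)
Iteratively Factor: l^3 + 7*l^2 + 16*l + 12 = (l + 3)*(l^2 + 4*l + 4) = (l + 2)*(l + 3)*(l + 2)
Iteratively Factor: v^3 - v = (v - 1)*(v^2 + v) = (v - 1)*(v + 1)*(v)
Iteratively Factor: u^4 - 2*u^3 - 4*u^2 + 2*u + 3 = (u - 1)*(u^3 - u^2 - 5*u - 3) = (u - 3)*(u - 1)*(u^2 + 2*u + 1) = (u - 3)*(u - 1)*(u + 1)*(u + 1)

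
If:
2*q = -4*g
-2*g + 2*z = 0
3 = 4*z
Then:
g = 3/4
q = -3/2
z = 3/4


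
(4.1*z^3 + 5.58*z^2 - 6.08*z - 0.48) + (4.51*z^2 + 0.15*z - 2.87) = 4.1*z^3 + 10.09*z^2 - 5.93*z - 3.35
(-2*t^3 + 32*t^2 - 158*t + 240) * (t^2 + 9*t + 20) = -2*t^5 + 14*t^4 + 90*t^3 - 542*t^2 - 1000*t + 4800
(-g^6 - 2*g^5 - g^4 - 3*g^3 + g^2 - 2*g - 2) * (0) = 0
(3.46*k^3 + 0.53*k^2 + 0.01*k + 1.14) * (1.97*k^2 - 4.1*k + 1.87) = 6.8162*k^5 - 13.1419*k^4 + 4.3169*k^3 + 3.1959*k^2 - 4.6553*k + 2.1318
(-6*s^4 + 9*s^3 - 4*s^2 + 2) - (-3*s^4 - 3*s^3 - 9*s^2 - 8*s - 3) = -3*s^4 + 12*s^3 + 5*s^2 + 8*s + 5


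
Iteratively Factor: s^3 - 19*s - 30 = (s + 3)*(s^2 - 3*s - 10) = (s + 2)*(s + 3)*(s - 5)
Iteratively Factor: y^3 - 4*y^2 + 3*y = (y - 3)*(y^2 - y) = y*(y - 3)*(y - 1)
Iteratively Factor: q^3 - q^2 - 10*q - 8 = (q + 1)*(q^2 - 2*q - 8) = (q - 4)*(q + 1)*(q + 2)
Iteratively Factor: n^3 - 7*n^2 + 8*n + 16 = (n + 1)*(n^2 - 8*n + 16) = (n - 4)*(n + 1)*(n - 4)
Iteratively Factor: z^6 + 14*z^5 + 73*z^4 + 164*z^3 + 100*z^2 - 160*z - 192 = (z + 3)*(z^5 + 11*z^4 + 40*z^3 + 44*z^2 - 32*z - 64) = (z + 2)*(z + 3)*(z^4 + 9*z^3 + 22*z^2 - 32) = (z + 2)^2*(z + 3)*(z^3 + 7*z^2 + 8*z - 16) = (z + 2)^2*(z + 3)*(z + 4)*(z^2 + 3*z - 4) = (z - 1)*(z + 2)^2*(z + 3)*(z + 4)*(z + 4)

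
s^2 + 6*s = s*(s + 6)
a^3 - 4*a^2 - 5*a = a*(a - 5)*(a + 1)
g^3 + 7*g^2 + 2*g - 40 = (g - 2)*(g + 4)*(g + 5)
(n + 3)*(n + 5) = n^2 + 8*n + 15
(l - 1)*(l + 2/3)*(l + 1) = l^3 + 2*l^2/3 - l - 2/3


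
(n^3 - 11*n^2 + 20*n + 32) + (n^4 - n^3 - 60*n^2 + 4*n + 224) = n^4 - 71*n^2 + 24*n + 256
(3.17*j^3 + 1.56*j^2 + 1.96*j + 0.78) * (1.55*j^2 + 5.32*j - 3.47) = 4.9135*j^5 + 19.2824*j^4 + 0.3373*j^3 + 6.223*j^2 - 2.6516*j - 2.7066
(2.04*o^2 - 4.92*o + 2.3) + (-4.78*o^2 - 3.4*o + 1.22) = -2.74*o^2 - 8.32*o + 3.52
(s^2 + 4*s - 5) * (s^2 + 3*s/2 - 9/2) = s^4 + 11*s^3/2 - 7*s^2/2 - 51*s/2 + 45/2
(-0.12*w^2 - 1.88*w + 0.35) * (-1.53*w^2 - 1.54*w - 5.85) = 0.1836*w^4 + 3.0612*w^3 + 3.0617*w^2 + 10.459*w - 2.0475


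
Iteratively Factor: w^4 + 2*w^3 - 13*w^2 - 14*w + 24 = (w + 2)*(w^3 - 13*w + 12) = (w - 1)*(w + 2)*(w^2 + w - 12) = (w - 1)*(w + 2)*(w + 4)*(w - 3)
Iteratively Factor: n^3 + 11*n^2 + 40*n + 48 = (n + 4)*(n^2 + 7*n + 12) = (n + 4)^2*(n + 3)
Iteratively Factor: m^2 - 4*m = (m - 4)*(m)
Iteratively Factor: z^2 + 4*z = (z)*(z + 4)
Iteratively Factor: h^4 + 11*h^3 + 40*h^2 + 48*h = (h + 3)*(h^3 + 8*h^2 + 16*h) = h*(h + 3)*(h^2 + 8*h + 16) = h*(h + 3)*(h + 4)*(h + 4)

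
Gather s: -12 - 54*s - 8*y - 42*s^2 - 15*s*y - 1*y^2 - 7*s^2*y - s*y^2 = s^2*(-7*y - 42) + s*(-y^2 - 15*y - 54) - y^2 - 8*y - 12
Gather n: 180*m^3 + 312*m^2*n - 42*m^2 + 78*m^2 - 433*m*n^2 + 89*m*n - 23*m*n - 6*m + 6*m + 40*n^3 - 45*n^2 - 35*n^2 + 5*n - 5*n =180*m^3 + 36*m^2 + 40*n^3 + n^2*(-433*m - 80) + n*(312*m^2 + 66*m)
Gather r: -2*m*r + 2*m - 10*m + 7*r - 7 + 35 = -8*m + r*(7 - 2*m) + 28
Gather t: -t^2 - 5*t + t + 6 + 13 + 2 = -t^2 - 4*t + 21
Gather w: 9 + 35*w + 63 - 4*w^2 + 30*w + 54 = -4*w^2 + 65*w + 126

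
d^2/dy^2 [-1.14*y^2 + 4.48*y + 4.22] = -2.28000000000000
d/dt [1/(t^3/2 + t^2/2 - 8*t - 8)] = 2*(-3*t^2 - 2*t + 16)/(t^3 + t^2 - 16*t - 16)^2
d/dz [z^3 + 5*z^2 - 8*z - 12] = 3*z^2 + 10*z - 8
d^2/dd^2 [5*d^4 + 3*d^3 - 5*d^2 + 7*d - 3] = 60*d^2 + 18*d - 10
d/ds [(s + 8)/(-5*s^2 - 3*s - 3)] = (-5*s^2 - 3*s + (s + 8)*(10*s + 3) - 3)/(5*s^2 + 3*s + 3)^2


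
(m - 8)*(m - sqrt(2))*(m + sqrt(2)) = m^3 - 8*m^2 - 2*m + 16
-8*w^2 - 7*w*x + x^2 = (-8*w + x)*(w + x)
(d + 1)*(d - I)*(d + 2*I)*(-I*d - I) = -I*d^4 + d^3 - 2*I*d^3 + 2*d^2 - 3*I*d^2 + d - 4*I*d - 2*I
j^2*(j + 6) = j^3 + 6*j^2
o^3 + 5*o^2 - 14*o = o*(o - 2)*(o + 7)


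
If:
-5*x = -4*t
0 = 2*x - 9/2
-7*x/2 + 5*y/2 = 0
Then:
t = 45/16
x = 9/4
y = 63/20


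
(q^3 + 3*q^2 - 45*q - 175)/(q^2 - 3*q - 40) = (q^2 - 2*q - 35)/(q - 8)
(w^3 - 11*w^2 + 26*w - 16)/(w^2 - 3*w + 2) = w - 8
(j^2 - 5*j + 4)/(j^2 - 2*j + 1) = (j - 4)/(j - 1)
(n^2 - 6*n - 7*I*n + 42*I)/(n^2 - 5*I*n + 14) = (n - 6)/(n + 2*I)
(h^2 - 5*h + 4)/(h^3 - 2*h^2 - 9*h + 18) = (h^2 - 5*h + 4)/(h^3 - 2*h^2 - 9*h + 18)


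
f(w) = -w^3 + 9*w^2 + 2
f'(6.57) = -11.23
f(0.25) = 2.55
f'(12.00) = -216.00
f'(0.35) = 5.93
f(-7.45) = 915.02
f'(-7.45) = -300.61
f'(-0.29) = -5.47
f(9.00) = 2.00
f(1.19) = 13.06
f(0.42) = 3.51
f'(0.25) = 4.31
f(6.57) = 106.89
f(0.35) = 3.06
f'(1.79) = 22.61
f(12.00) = -430.00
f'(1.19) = 17.17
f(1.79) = 25.10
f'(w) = -3*w^2 + 18*w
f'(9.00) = -81.00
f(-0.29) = 2.78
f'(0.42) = 7.03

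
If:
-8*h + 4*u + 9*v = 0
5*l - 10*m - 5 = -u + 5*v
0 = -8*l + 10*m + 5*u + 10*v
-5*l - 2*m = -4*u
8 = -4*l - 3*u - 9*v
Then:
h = -6751/3536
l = 115/34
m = 3585/884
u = 2765/442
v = -1979/442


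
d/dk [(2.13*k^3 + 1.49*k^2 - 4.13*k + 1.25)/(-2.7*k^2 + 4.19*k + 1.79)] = (-5.751*k^4 + 17.8494*k^3 + 6.5302*k^2 + 12.0842*k - 12.6302)/(7.29*k^4 - 22.626*k^3 + 7.8901*k^2 + 15.0002*k + 3.2041)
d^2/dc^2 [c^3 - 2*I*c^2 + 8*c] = 6*c - 4*I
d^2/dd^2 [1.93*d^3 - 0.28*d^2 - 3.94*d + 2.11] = 11.58*d - 0.56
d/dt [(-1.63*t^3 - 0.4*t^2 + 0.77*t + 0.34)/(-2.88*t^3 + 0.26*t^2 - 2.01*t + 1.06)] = (-1.77635683940025e-15*t^5 - 1.5758*t^4 + 10.9878*t^3 - 1.642*t^2 - 1.0248*t + 1.4996)/(8.2944*t^6 - 1.4976*t^5 + 11.6452*t^4 - 7.1508*t^3 + 4.5913*t^2 - 4.2612*t + 1.1236)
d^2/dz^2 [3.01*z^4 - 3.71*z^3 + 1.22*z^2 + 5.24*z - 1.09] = 36.12*z^2 - 22.26*z + 2.44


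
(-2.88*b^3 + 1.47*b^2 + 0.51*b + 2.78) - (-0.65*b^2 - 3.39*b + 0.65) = -2.88*b^3 + 2.12*b^2 + 3.9*b + 2.13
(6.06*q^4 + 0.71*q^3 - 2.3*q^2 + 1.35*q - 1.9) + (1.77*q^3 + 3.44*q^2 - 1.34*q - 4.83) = 6.06*q^4 + 2.48*q^3 + 1.14*q^2 + 0.01*q - 6.73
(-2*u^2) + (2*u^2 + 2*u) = 2*u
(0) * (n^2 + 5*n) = 0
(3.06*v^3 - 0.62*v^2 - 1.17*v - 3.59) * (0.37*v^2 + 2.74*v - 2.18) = 1.1322*v^5 + 8.155*v^4 - 8.8025*v^3 - 3.1825*v^2 - 7.286*v + 7.8262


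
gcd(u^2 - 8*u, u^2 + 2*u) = u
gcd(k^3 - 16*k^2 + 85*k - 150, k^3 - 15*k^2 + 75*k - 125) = k^2 - 10*k + 25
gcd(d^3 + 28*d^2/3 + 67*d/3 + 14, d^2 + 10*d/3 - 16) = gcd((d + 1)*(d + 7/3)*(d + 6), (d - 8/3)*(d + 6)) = d + 6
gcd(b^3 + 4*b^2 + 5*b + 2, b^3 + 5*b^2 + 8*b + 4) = b^2 + 3*b + 2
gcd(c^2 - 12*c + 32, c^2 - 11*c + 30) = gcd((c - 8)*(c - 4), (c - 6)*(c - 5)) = 1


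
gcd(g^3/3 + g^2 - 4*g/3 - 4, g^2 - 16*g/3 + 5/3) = 1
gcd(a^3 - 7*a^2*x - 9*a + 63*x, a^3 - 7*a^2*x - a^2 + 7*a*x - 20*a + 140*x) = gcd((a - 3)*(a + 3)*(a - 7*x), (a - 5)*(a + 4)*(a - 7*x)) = -a + 7*x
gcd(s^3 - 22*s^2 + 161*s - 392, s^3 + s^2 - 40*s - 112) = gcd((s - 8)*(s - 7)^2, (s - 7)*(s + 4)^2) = s - 7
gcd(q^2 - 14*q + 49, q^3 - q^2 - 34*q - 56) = q - 7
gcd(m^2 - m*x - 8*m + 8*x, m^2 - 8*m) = m - 8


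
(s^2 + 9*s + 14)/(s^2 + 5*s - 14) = (s + 2)/(s - 2)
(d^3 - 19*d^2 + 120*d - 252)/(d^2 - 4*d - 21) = (d^2 - 12*d + 36)/(d + 3)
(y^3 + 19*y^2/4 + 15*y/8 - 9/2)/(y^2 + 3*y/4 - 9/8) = y + 4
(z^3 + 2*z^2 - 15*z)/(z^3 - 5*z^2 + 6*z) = (z + 5)/(z - 2)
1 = 1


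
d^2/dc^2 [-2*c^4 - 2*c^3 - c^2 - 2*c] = -24*c^2 - 12*c - 2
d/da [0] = 0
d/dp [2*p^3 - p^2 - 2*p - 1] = 6*p^2 - 2*p - 2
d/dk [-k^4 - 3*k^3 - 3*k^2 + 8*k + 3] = -4*k^3 - 9*k^2 - 6*k + 8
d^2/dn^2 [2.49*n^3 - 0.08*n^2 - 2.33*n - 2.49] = 14.94*n - 0.16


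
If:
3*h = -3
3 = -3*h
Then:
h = -1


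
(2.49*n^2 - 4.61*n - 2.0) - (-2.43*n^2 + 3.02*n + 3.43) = 4.92*n^2 - 7.63*n - 5.43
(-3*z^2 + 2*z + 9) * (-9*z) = 27*z^3 - 18*z^2 - 81*z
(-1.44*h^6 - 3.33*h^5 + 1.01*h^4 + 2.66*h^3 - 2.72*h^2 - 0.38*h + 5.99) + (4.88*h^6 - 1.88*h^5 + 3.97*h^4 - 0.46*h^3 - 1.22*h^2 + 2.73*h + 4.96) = 3.44*h^6 - 5.21*h^5 + 4.98*h^4 + 2.2*h^3 - 3.94*h^2 + 2.35*h + 10.95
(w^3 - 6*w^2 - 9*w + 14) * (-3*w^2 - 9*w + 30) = -3*w^5 + 9*w^4 + 111*w^3 - 141*w^2 - 396*w + 420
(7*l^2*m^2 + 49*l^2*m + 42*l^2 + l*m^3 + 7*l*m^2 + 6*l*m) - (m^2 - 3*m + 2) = 7*l^2*m^2 + 49*l^2*m + 42*l^2 + l*m^3 + 7*l*m^2 + 6*l*m - m^2 + 3*m - 2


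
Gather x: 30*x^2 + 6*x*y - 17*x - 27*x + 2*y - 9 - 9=30*x^2 + x*(6*y - 44) + 2*y - 18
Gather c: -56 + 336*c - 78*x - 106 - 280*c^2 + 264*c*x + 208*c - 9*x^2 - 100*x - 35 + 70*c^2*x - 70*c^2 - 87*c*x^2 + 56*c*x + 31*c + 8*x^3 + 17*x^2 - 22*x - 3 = c^2*(70*x - 350) + c*(-87*x^2 + 320*x + 575) + 8*x^3 + 8*x^2 - 200*x - 200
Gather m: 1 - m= 1 - m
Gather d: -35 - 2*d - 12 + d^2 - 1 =d^2 - 2*d - 48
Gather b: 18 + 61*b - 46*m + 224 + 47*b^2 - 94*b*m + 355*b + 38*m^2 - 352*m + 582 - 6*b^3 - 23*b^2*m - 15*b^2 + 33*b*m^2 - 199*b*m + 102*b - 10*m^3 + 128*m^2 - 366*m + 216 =-6*b^3 + b^2*(32 - 23*m) + b*(33*m^2 - 293*m + 518) - 10*m^3 + 166*m^2 - 764*m + 1040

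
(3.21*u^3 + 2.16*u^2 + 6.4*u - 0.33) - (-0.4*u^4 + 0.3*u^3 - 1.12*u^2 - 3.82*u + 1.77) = 0.4*u^4 + 2.91*u^3 + 3.28*u^2 + 10.22*u - 2.1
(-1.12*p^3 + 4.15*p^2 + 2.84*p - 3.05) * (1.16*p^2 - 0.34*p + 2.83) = -1.2992*p^5 + 5.1948*p^4 - 1.2862*p^3 + 7.2409*p^2 + 9.0742*p - 8.6315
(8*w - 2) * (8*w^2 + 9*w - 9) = 64*w^3 + 56*w^2 - 90*w + 18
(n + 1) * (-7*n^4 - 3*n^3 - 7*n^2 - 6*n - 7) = -7*n^5 - 10*n^4 - 10*n^3 - 13*n^2 - 13*n - 7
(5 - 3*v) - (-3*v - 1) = 6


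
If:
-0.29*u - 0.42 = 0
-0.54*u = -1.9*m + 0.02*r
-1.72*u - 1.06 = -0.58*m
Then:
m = -2.47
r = -195.29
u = -1.45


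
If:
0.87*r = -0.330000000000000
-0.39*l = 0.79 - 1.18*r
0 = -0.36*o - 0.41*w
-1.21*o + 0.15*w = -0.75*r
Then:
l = -3.17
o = -0.21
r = -0.38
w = 0.19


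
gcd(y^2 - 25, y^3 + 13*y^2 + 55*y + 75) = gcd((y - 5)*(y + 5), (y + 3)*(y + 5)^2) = y + 5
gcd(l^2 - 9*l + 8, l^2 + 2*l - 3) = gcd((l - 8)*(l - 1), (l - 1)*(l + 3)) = l - 1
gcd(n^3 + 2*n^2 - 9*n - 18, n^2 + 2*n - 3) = n + 3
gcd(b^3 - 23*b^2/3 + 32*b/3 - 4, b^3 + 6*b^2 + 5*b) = 1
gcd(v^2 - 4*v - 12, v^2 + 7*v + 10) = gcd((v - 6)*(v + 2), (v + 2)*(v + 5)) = v + 2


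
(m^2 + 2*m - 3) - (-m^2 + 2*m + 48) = 2*m^2 - 51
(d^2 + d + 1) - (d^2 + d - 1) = 2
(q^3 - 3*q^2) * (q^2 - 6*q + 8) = q^5 - 9*q^4 + 26*q^3 - 24*q^2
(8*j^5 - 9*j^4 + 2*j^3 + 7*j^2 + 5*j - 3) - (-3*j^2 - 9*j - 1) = 8*j^5 - 9*j^4 + 2*j^3 + 10*j^2 + 14*j - 2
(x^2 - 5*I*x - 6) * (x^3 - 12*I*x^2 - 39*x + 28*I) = x^5 - 17*I*x^4 - 105*x^3 + 295*I*x^2 + 374*x - 168*I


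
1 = 1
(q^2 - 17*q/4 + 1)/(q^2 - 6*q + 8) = (q - 1/4)/(q - 2)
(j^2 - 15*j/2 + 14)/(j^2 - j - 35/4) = 2*(j - 4)/(2*j + 5)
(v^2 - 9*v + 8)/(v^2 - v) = (v - 8)/v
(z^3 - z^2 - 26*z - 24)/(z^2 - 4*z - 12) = (z^2 + 5*z + 4)/(z + 2)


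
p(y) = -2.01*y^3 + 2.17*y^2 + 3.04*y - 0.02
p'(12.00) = -813.20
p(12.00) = -3124.34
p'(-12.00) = -917.36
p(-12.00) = 3749.26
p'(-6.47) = -277.46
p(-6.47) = 615.54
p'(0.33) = 3.82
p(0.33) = 1.15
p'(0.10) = 3.41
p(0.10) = 0.30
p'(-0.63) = -2.09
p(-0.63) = -0.57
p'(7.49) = -302.74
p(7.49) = -700.09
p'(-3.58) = -89.78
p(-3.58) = 109.13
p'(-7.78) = -395.71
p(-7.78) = 1054.21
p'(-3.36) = -79.62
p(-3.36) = 90.51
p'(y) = -6.03*y^2 + 4.34*y + 3.04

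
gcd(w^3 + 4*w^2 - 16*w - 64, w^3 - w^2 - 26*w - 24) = w + 4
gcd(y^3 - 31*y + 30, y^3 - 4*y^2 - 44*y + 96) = y + 6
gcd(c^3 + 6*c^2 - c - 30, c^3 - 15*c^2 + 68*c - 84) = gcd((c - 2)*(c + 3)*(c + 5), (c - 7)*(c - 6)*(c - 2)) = c - 2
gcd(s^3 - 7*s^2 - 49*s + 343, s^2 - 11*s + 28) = s - 7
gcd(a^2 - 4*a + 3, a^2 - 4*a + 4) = 1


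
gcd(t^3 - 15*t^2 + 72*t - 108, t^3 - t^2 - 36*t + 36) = t - 6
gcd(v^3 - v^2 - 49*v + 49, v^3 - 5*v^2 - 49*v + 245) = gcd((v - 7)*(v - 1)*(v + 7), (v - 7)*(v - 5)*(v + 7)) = v^2 - 49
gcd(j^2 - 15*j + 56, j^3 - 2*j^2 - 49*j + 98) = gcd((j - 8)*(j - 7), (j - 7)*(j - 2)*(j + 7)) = j - 7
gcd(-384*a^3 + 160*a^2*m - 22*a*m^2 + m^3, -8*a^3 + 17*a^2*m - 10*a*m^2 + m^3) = 8*a - m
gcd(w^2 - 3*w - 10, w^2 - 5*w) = w - 5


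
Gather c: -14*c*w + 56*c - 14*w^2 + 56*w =c*(56 - 14*w) - 14*w^2 + 56*w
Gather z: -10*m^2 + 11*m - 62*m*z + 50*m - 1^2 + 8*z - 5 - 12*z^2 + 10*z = -10*m^2 + 61*m - 12*z^2 + z*(18 - 62*m) - 6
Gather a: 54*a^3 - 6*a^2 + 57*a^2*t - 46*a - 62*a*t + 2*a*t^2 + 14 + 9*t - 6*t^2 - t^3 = 54*a^3 + a^2*(57*t - 6) + a*(2*t^2 - 62*t - 46) - t^3 - 6*t^2 + 9*t + 14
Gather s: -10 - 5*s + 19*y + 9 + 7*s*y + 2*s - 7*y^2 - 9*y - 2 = s*(7*y - 3) - 7*y^2 + 10*y - 3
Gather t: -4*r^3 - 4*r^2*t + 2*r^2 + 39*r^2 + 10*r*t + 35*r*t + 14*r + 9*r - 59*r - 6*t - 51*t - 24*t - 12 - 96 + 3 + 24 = -4*r^3 + 41*r^2 - 36*r + t*(-4*r^2 + 45*r - 81) - 81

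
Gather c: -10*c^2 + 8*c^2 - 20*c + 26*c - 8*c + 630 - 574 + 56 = -2*c^2 - 2*c + 112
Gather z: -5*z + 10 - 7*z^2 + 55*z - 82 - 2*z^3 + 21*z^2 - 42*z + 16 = -2*z^3 + 14*z^2 + 8*z - 56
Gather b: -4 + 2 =-2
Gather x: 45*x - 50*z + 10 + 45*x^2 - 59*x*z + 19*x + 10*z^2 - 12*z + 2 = 45*x^2 + x*(64 - 59*z) + 10*z^2 - 62*z + 12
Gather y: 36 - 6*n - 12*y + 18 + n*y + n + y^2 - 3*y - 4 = -5*n + y^2 + y*(n - 15) + 50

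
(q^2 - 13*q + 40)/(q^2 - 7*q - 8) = (q - 5)/(q + 1)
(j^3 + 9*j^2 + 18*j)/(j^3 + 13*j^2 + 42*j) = (j + 3)/(j + 7)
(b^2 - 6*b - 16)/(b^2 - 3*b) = (b^2 - 6*b - 16)/(b*(b - 3))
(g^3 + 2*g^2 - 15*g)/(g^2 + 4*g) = (g^2 + 2*g - 15)/(g + 4)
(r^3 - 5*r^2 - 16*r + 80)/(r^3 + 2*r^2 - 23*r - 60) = (r - 4)/(r + 3)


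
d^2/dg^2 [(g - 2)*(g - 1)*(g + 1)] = 6*g - 4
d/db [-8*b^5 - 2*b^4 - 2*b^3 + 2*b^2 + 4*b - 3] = -40*b^4 - 8*b^3 - 6*b^2 + 4*b + 4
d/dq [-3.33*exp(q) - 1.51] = -3.33*exp(q)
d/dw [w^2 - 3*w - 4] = 2*w - 3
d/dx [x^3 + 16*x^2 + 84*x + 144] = 3*x^2 + 32*x + 84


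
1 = 1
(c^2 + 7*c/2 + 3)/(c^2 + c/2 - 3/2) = (c + 2)/(c - 1)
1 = 1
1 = 1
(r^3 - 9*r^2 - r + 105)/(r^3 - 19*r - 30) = (r - 7)/(r + 2)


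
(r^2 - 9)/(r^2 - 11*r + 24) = (r + 3)/(r - 8)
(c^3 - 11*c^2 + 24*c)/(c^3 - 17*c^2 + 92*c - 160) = c*(c - 3)/(c^2 - 9*c + 20)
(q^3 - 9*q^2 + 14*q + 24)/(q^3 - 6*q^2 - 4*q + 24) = (q^2 - 3*q - 4)/(q^2 - 4)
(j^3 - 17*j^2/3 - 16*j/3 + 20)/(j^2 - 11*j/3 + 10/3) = (j^2 - 4*j - 12)/(j - 2)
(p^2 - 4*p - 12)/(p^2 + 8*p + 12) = (p - 6)/(p + 6)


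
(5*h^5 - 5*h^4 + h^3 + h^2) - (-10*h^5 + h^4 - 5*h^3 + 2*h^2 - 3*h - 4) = 15*h^5 - 6*h^4 + 6*h^3 - h^2 + 3*h + 4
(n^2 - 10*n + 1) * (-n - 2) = -n^3 + 8*n^2 + 19*n - 2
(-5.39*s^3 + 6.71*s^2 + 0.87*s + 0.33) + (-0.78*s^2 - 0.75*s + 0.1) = -5.39*s^3 + 5.93*s^2 + 0.12*s + 0.43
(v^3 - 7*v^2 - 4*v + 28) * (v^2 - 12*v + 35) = v^5 - 19*v^4 + 115*v^3 - 169*v^2 - 476*v + 980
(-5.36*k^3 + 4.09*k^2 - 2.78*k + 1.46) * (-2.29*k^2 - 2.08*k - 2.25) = 12.2744*k^5 + 1.7827*k^4 + 9.919*k^3 - 6.7635*k^2 + 3.2182*k - 3.285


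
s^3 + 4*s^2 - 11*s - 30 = (s - 3)*(s + 2)*(s + 5)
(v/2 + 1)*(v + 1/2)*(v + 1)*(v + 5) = v^4/2 + 17*v^3/4 + 21*v^2/2 + 37*v/4 + 5/2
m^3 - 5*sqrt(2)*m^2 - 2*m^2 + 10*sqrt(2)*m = m*(m - 2)*(m - 5*sqrt(2))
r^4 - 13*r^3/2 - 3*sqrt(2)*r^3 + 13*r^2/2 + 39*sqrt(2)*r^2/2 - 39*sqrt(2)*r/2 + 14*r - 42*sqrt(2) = (r - 4)*(r - 7/2)*(r + 1)*(r - 3*sqrt(2))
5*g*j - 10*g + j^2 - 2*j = (5*g + j)*(j - 2)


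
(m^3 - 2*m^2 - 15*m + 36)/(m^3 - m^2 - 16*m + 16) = (m^2 - 6*m + 9)/(m^2 - 5*m + 4)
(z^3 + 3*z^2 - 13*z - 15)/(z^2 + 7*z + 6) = (z^2 + 2*z - 15)/(z + 6)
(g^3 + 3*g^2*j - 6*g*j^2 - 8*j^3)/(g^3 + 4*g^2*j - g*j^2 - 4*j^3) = (g - 2*j)/(g - j)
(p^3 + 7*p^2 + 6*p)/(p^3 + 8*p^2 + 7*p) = (p + 6)/(p + 7)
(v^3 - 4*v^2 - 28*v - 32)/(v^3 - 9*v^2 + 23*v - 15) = (v^3 - 4*v^2 - 28*v - 32)/(v^3 - 9*v^2 + 23*v - 15)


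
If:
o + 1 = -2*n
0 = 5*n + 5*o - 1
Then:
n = -6/5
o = 7/5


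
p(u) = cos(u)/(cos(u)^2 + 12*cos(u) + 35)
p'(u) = (2*sin(u)*cos(u) + 12*sin(u))*cos(u)/(cos(u)^2 + 12*cos(u) + 35)^2 - sin(u)/(cos(u)^2 + 12*cos(u) + 35)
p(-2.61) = -0.03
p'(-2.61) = 0.03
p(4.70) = -0.00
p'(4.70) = 0.03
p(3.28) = -0.04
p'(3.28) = 0.01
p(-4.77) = 0.00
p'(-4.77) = -0.03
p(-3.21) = -0.04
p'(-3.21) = -0.00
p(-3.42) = -0.04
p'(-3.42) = -0.02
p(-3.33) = -0.04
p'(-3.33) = -0.01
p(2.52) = -0.03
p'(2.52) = -0.03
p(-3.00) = -0.04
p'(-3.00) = 0.01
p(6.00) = 0.02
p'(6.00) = 0.00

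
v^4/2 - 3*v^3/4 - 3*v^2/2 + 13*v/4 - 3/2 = (v/2 + 1)*(v - 3/2)*(v - 1)^2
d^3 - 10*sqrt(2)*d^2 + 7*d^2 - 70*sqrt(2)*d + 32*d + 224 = (d + 7)*(d - 8*sqrt(2))*(d - 2*sqrt(2))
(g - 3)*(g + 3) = g^2 - 9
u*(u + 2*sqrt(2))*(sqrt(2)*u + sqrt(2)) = sqrt(2)*u^3 + sqrt(2)*u^2 + 4*u^2 + 4*u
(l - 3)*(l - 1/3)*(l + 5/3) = l^3 - 5*l^2/3 - 41*l/9 + 5/3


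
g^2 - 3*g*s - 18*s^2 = (g - 6*s)*(g + 3*s)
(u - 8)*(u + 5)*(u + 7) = u^3 + 4*u^2 - 61*u - 280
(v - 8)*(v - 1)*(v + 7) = v^3 - 2*v^2 - 55*v + 56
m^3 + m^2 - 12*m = m*(m - 3)*(m + 4)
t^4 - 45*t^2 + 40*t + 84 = (t - 6)*(t - 2)*(t + 1)*(t + 7)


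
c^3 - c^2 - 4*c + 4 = (c - 2)*(c - 1)*(c + 2)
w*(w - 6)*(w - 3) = w^3 - 9*w^2 + 18*w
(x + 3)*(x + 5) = x^2 + 8*x + 15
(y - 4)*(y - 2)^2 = y^3 - 8*y^2 + 20*y - 16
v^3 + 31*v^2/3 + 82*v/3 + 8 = (v + 1/3)*(v + 4)*(v + 6)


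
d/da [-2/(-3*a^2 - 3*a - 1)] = 6*(-2*a - 1)/(3*a^2 + 3*a + 1)^2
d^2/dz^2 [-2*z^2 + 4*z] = -4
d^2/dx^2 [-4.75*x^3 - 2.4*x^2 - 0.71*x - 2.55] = -28.5*x - 4.8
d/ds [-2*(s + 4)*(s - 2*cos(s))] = -2*s - 2*(s + 4)*(2*sin(s) + 1) + 4*cos(s)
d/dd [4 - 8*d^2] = -16*d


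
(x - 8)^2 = x^2 - 16*x + 64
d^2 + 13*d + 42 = (d + 6)*(d + 7)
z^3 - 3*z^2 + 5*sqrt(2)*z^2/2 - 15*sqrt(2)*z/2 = z*(z - 3)*(z + 5*sqrt(2)/2)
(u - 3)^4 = u^4 - 12*u^3 + 54*u^2 - 108*u + 81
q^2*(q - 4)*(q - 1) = q^4 - 5*q^3 + 4*q^2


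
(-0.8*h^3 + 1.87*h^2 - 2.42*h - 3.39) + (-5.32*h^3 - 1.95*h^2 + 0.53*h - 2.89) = -6.12*h^3 - 0.0799999999999998*h^2 - 1.89*h - 6.28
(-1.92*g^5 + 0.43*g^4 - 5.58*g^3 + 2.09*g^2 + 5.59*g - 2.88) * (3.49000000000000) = -6.7008*g^5 + 1.5007*g^4 - 19.4742*g^3 + 7.2941*g^2 + 19.5091*g - 10.0512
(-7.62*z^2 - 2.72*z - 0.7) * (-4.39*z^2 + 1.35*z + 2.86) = 33.4518*z^4 + 1.6538*z^3 - 22.3922*z^2 - 8.7242*z - 2.002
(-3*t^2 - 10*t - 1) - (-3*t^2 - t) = -9*t - 1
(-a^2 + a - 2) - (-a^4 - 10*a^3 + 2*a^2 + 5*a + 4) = a^4 + 10*a^3 - 3*a^2 - 4*a - 6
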